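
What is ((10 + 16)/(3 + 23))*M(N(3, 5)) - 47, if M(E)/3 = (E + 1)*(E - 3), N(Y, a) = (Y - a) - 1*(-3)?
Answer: -59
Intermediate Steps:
N(Y, a) = 3 + Y - a (N(Y, a) = (Y - a) + 3 = 3 + Y - a)
M(E) = 3*(1 + E)*(-3 + E) (M(E) = 3*((E + 1)*(E - 3)) = 3*((1 + E)*(-3 + E)) = 3*(1 + E)*(-3 + E))
((10 + 16)/(3 + 23))*M(N(3, 5)) - 47 = ((10 + 16)/(3 + 23))*(-9 - 6*(3 + 3 - 1*5) + 3*(3 + 3 - 1*5)**2) - 47 = (26/26)*(-9 - 6*(3 + 3 - 5) + 3*(3 + 3 - 5)**2) - 47 = (26*(1/26))*(-9 - 6*1 + 3*1**2) - 47 = 1*(-9 - 6 + 3*1) - 47 = 1*(-9 - 6 + 3) - 47 = 1*(-12) - 47 = -12 - 47 = -59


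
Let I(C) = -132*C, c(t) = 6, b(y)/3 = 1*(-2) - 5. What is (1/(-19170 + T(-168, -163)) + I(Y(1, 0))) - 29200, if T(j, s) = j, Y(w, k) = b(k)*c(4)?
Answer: -243039985/19338 ≈ -12568.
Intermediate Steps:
b(y) = -21 (b(y) = 3*(1*(-2) - 5) = 3*(-2 - 5) = 3*(-7) = -21)
Y(w, k) = -126 (Y(w, k) = -21*6 = -126)
(1/(-19170 + T(-168, -163)) + I(Y(1, 0))) - 29200 = (1/(-19170 - 168) - 132*(-126)) - 29200 = (1/(-19338) + 16632) - 29200 = (-1/19338 + 16632) - 29200 = 321629615/19338 - 29200 = -243039985/19338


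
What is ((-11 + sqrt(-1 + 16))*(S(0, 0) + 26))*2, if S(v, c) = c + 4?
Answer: -660 + 60*sqrt(15) ≈ -427.62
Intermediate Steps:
S(v, c) = 4 + c
((-11 + sqrt(-1 + 16))*(S(0, 0) + 26))*2 = ((-11 + sqrt(-1 + 16))*((4 + 0) + 26))*2 = ((-11 + sqrt(15))*(4 + 26))*2 = ((-11 + sqrt(15))*30)*2 = (-330 + 30*sqrt(15))*2 = -660 + 60*sqrt(15)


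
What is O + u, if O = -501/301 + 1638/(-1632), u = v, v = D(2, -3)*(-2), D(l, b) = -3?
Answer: 272787/81872 ≈ 3.3319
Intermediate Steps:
v = 6 (v = -3*(-2) = 6)
u = 6
O = -218445/81872 (O = -501*1/301 + 1638*(-1/1632) = -501/301 - 273/272 = -218445/81872 ≈ -2.6681)
O + u = -218445/81872 + 6 = 272787/81872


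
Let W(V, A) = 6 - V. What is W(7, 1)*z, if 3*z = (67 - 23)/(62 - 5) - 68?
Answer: 3832/171 ≈ 22.409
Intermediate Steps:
z = -3832/171 (z = ((67 - 23)/(62 - 5) - 68)/3 = (44/57 - 68)/3 = (1/3)*(-3832/57) = -3832/171 ≈ -22.409)
W(7, 1)*z = (6 - 1*7)*(-3832/171) = (6 - 7)*(-3832/171) = -1*(-3832/171) = 3832/171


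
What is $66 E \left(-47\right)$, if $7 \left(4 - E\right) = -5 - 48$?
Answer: $- \frac{251262}{7} \approx -35895.0$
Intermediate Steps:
$E = \frac{81}{7}$ ($E = 4 - \frac{-5 - 48}{7} = 4 - - \frac{53}{7} = 4 + \frac{53}{7} = \frac{81}{7} \approx 11.571$)
$66 E \left(-47\right) = 66 \cdot \frac{81}{7} \left(-47\right) = \frac{5346}{7} \left(-47\right) = - \frac{251262}{7}$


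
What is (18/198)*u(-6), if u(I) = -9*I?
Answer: 54/11 ≈ 4.9091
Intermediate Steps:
(18/198)*u(-6) = (18/198)*(-9*(-6)) = (18*(1/198))*54 = (1/11)*54 = 54/11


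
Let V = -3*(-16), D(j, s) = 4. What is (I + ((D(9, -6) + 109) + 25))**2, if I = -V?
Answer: 8100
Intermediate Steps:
V = 48
I = -48 (I = -1*48 = -48)
(I + ((D(9, -6) + 109) + 25))**2 = (-48 + ((4 + 109) + 25))**2 = (-48 + (113 + 25))**2 = (-48 + 138)**2 = 90**2 = 8100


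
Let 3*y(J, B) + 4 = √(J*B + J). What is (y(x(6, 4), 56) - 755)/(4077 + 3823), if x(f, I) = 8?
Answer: -2269/23700 + √114/11850 ≈ -0.094837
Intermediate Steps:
y(J, B) = -4/3 + √(J + B*J)/3 (y(J, B) = -4/3 + √(J*B + J)/3 = -4/3 + √(B*J + J)/3 = -4/3 + √(J + B*J)/3)
(y(x(6, 4), 56) - 755)/(4077 + 3823) = ((-4/3 + √(8*(1 + 56))/3) - 755)/(4077 + 3823) = ((-4/3 + √(8*57)/3) - 755)/7900 = ((-4/3 + √456/3) - 755)*(1/7900) = ((-4/3 + (2*√114)/3) - 755)*(1/7900) = ((-4/3 + 2*√114/3) - 755)*(1/7900) = (-2269/3 + 2*√114/3)*(1/7900) = -2269/23700 + √114/11850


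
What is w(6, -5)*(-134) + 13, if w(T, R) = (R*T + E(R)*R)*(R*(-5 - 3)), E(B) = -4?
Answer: 53613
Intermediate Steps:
w(T, R) = -8*R*(-4*R + R*T) (w(T, R) = (R*T - 4*R)*(R*(-5 - 3)) = (-4*R + R*T)*(R*(-8)) = (-4*R + R*T)*(-8*R) = -8*R*(-4*R + R*T))
w(6, -5)*(-134) + 13 = (8*(-5)²*(4 - 1*6))*(-134) + 13 = (8*25*(4 - 6))*(-134) + 13 = (8*25*(-2))*(-134) + 13 = -400*(-134) + 13 = 53600 + 13 = 53613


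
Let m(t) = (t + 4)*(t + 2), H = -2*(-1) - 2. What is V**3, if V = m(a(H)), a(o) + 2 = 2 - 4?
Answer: 0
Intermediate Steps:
H = 0 (H = 2 - 2 = 0)
a(o) = -4 (a(o) = -2 + (2 - 4) = -2 - 2 = -4)
m(t) = (2 + t)*(4 + t) (m(t) = (4 + t)*(2 + t) = (2 + t)*(4 + t))
V = 0 (V = 8 + (-4)**2 + 6*(-4) = 8 + 16 - 24 = 0)
V**3 = 0**3 = 0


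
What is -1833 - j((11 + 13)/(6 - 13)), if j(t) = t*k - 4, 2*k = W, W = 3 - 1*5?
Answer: -12827/7 ≈ -1832.4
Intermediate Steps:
W = -2 (W = 3 - 5 = -2)
k = -1 (k = (½)*(-2) = -1)
j(t) = -4 - t (j(t) = t*(-1) - 4 = -t - 4 = -4 - t)
-1833 - j((11 + 13)/(6 - 13)) = -1833 - (-4 - (11 + 13)/(6 - 13)) = -1833 - (-4 - 24/(-7)) = -1833 - (-4 - 24*(-1)/7) = -1833 - (-4 - 1*(-24/7)) = -1833 - (-4 + 24/7) = -1833 - 1*(-4/7) = -1833 + 4/7 = -12827/7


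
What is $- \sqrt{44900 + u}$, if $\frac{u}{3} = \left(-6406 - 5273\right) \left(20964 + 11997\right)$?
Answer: $- i \sqrt{1154809657} \approx - 33983.0 i$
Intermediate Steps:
$u = -1154854557$ ($u = 3 \left(-6406 - 5273\right) \left(20964 + 11997\right) = 3 \left(\left(-11679\right) 32961\right) = 3 \left(-384951519\right) = -1154854557$)
$- \sqrt{44900 + u} = - \sqrt{44900 - 1154854557} = - \sqrt{-1154809657} = - i \sqrt{1154809657}$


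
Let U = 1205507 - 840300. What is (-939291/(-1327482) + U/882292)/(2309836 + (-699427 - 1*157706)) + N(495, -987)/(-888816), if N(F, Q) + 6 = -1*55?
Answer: 208245261752428297/3000538083108475164528 ≈ 6.9403e-5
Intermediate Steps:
U = 365207
N(F, Q) = -61 (N(F, Q) = -6 - 1*55 = -6 - 55 = -61)
(-939291/(-1327482) + U/882292)/(2309836 + (-699427 - 1*157706)) + N(495, -987)/(-888816) = (-939291/(-1327482) + 365207/882292)/(2309836 + (-699427 - 1*157706)) - 61/(-888816) = (-939291*(-1/1327482) + 365207*(1/882292))/(2309836 + (-699427 - 157706)) - 61*(-1/888816) = (313097/442494 + 365207/882292)/(2309836 - 857133) + 61/888816 = (218922442291/195204458124)/1452703 + 61/888816 = (218922442291/195204458124)*(1/1452703) + 61/888816 = 31274634613/40510585990015596 + 61/888816 = 208245261752428297/3000538083108475164528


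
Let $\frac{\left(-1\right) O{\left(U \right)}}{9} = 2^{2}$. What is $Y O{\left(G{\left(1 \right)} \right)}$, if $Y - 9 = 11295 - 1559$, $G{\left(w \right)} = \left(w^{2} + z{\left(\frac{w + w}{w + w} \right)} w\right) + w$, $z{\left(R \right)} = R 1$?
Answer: $-350820$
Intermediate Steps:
$z{\left(R \right)} = R$
$G{\left(w \right)} = w^{2} + 2 w$ ($G{\left(w \right)} = \left(w^{2} + \frac{w + w}{w + w} w\right) + w = \left(w^{2} + \frac{2 w}{2 w} w\right) + w = \left(w^{2} + 2 w \frac{1}{2 w} w\right) + w = \left(w^{2} + 1 w\right) + w = \left(w^{2} + w\right) + w = \left(w + w^{2}\right) + w = w^{2} + 2 w$)
$Y = 9745$ ($Y = 9 + \left(11295 - 1559\right) = 9 + 9736 = 9745$)
$O{\left(U \right)} = -36$ ($O{\left(U \right)} = - 9 \cdot 2^{2} = \left(-9\right) 4 = -36$)
$Y O{\left(G{\left(1 \right)} \right)} = 9745 \left(-36\right) = -350820$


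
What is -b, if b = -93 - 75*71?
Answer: 5418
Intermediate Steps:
b = -5418 (b = -93 - 5325 = -5418)
-b = -1*(-5418) = 5418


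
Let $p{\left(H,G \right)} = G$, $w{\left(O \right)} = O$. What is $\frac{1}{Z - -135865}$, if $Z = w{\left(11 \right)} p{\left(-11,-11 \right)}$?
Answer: $\frac{1}{135744} \approx 7.3668 \cdot 10^{-6}$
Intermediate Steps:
$Z = -121$ ($Z = 11 \left(-11\right) = -121$)
$\frac{1}{Z - -135865} = \frac{1}{-121 - -135865} = \frac{1}{-121 + 135865} = \frac{1}{135744}$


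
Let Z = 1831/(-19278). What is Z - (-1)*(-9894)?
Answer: -190738363/19278 ≈ -9894.1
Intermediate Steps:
Z = -1831/19278 (Z = 1831*(-1/19278) = -1831/19278 ≈ -0.094979)
Z - (-1)*(-9894) = -1831/19278 - (-1)*(-9894) = -1831/19278 - 1*9894 = -1831/19278 - 9894 = -190738363/19278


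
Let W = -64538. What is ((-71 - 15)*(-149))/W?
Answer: -6407/32269 ≈ -0.19855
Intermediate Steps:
((-71 - 15)*(-149))/W = ((-71 - 15)*(-149))/(-64538) = -86*(-149)*(-1/64538) = 12814*(-1/64538) = -6407/32269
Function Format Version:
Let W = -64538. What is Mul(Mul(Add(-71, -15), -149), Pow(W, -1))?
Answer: Rational(-6407, 32269) ≈ -0.19855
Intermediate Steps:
Mul(Mul(Add(-71, -15), -149), Pow(W, -1)) = Mul(Mul(Add(-71, -15), -149), Pow(-64538, -1)) = Mul(Mul(-86, -149), Rational(-1, 64538)) = Mul(12814, Rational(-1, 64538)) = Rational(-6407, 32269)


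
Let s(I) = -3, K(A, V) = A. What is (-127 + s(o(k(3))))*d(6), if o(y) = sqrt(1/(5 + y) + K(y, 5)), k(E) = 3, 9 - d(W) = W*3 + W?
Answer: 1950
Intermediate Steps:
d(W) = 9 - 4*W (d(W) = 9 - (W*3 + W) = 9 - (3*W + W) = 9 - 4*W)
o(y) = sqrt(y + 1/(5 + y)) (o(y) = sqrt(1/(5 + y) + y) = sqrt(y + 1/(5 + y)))
(-127 + s(o(k(3))))*d(6) = (-127 - 3)*(9 - 4*6) = -130*(9 - 24) = -130*(-15) = 1950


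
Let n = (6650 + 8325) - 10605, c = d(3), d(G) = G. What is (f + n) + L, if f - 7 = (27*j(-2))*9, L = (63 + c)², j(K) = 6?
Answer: 10191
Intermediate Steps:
c = 3
n = 4370 (n = 14975 - 10605 = 4370)
L = 4356 (L = (63 + 3)² = 66² = 4356)
f = 1465 (f = 7 + (27*6)*9 = 7 + 162*9 = 7 + 1458 = 1465)
(f + n) + L = (1465 + 4370) + 4356 = 5835 + 4356 = 10191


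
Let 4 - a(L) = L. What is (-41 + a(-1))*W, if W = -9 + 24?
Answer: -540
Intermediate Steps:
W = 15
a(L) = 4 - L
(-41 + a(-1))*W = (-41 + (4 - 1*(-1)))*15 = (-41 + (4 + 1))*15 = (-41 + 5)*15 = -36*15 = -540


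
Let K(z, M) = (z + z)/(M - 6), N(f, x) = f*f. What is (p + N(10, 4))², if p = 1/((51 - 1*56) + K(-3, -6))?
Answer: 806404/81 ≈ 9955.6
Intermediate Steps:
N(f, x) = f²
K(z, M) = 2*z/(-6 + M) (K(z, M) = (2*z)/(-6 + M) = 2*z/(-6 + M))
p = -2/9 (p = 1/((51 - 1*56) + 2*(-3)/(-6 - 6)) = 1/((51 - 56) + 2*(-3)/(-12)) = 1/(-5 + 2*(-3)*(-1/12)) = 1/(-5 + ½) = 1/(-9/2) = -2/9 ≈ -0.22222)
(p + N(10, 4))² = (-2/9 + 10²)² = (-2/9 + 100)² = (898/9)² = 806404/81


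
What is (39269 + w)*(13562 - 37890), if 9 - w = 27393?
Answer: -289138280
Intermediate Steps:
w = -27384 (w = 9 - 1*27393 = 9 - 27393 = -27384)
(39269 + w)*(13562 - 37890) = (39269 - 27384)*(13562 - 37890) = 11885*(-24328) = -289138280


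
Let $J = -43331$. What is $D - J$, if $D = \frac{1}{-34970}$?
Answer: $\frac{1515285069}{34970} \approx 43331.0$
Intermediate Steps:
$D = - \frac{1}{34970} \approx -2.8596 \cdot 10^{-5}$
$D - J = - \frac{1}{34970} - -43331 = - \frac{1}{34970} + 43331 = \frac{1515285069}{34970}$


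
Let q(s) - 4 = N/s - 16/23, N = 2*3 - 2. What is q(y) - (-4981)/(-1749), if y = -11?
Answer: 3733/40227 ≈ 0.092798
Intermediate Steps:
N = 4 (N = 6 - 2 = 4)
q(s) = 76/23 + 4/s (q(s) = 4 + (4/s - 16/23) = 4 + (-16/23 + 4/s) = 76/23 + 4/s)
q(y) - (-4981)/(-1749) = (76/23 + 4/(-11)) - (-4981)/(-1749) = (76/23 + 4*(-1/11)) - (-4981)*(-1)/1749 = (76/23 - 4/11) - 1*4981/1749 = 744/253 - 4981/1749 = 3733/40227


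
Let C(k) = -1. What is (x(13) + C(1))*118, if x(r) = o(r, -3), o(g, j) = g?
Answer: 1416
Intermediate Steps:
x(r) = r
(x(13) + C(1))*118 = (13 - 1)*118 = 12*118 = 1416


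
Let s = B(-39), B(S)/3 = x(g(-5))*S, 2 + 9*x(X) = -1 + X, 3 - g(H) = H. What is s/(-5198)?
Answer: 65/5198 ≈ 0.012505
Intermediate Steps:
g(H) = 3 - H
x(X) = -1/3 + X/9 (x(X) = -2/9 + (-1 + X)/9 = -2/9 + (-1/9 + X/9) = -1/3 + X/9)
B(S) = 5*S/3 (B(S) = 3*((-1/3 + (3 - 1*(-5))/9)*S) = 3*((-1/3 + (3 + 5)/9)*S) = 3*((-1/3 + (1/9)*8)*S) = 3*((-1/3 + 8/9)*S) = 3*(5*S/9) = 5*S/3)
s = -65 (s = (5/3)*(-39) = -65)
s/(-5198) = -65/(-5198) = -65*(-1/5198) = 65/5198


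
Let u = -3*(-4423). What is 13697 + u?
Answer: 26966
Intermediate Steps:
u = 13269
13697 + u = 13697 + 13269 = 26966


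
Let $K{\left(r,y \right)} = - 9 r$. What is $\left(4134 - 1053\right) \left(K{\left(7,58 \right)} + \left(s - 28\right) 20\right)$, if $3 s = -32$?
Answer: $-2576743$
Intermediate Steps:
$s = - \frac{32}{3}$ ($s = \frac{1}{3} \left(-32\right) = - \frac{32}{3} \approx -10.667$)
$\left(4134 - 1053\right) \left(K{\left(7,58 \right)} + \left(s - 28\right) 20\right) = \left(4134 - 1053\right) \left(\left(-9\right) 7 + \left(- \frac{32}{3} - 28\right) 20\right) = 3081 \left(-63 - \frac{2320}{3}\right) = 3081 \left(- \frac{2509}{3}\right) = -2576743$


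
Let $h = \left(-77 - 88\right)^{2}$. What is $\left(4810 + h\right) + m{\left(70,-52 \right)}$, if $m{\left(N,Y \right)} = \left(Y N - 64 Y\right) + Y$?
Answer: $31671$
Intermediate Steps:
$m{\left(N,Y \right)} = - 63 Y + N Y$ ($m{\left(N,Y \right)} = \left(N Y - 64 Y\right) + Y = \left(- 64 Y + N Y\right) + Y = - 63 Y + N Y$)
$h = 27225$ ($h = \left(-165\right)^{2} = 27225$)
$\left(4810 + h\right) + m{\left(70,-52 \right)} = \left(4810 + 27225\right) - 52 \left(-63 + 70\right) = 32035 - 364 = 31671$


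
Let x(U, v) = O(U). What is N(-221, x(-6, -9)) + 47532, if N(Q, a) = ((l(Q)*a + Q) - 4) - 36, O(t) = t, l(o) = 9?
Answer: 47217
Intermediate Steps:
x(U, v) = U
N(Q, a) = -40 + Q + 9*a (N(Q, a) = ((9*a + Q) - 4) - 36 = ((Q + 9*a) - 4) - 36 = (-4 + Q + 9*a) - 36 = -40 + Q + 9*a)
N(-221, x(-6, -9)) + 47532 = (-40 - 221 + 9*(-6)) + 47532 = (-40 - 221 - 54) + 47532 = -315 + 47532 = 47217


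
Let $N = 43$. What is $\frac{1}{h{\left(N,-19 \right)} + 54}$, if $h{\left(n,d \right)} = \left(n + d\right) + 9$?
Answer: $\frac{1}{87} \approx 0.011494$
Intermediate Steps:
$h{\left(n,d \right)} = 9 + d + n$ ($h{\left(n,d \right)} = \left(d + n\right) + 9 = 9 + d + n$)
$\frac{1}{h{\left(N,-19 \right)} + 54} = \frac{1}{\left(9 - 19 + 43\right) + 54} = \frac{1}{33 + 54} = \frac{1}{87}$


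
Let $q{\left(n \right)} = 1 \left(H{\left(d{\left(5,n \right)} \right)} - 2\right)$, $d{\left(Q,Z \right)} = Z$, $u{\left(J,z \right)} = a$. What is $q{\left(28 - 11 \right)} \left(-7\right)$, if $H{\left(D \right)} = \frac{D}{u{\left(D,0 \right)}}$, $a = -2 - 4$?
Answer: $\frac{203}{6} \approx 33.833$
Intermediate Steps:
$a = -6$ ($a = -2 - 4 = -6$)
$u{\left(J,z \right)} = -6$
$H{\left(D \right)} = - \frac{D}{6}$ ($H{\left(D \right)} = \frac{D}{-6} = D \left(- \frac{1}{6}\right) = - \frac{D}{6}$)
$q{\left(n \right)} = -2 - \frac{n}{6}$ ($q{\left(n \right)} = 1 \left(- \frac{n}{6} - 2\right) = 1 \left(-2 - \frac{n}{6}\right) = -2 - \frac{n}{6}$)
$q{\left(28 - 11 \right)} \left(-7\right) = \left(-2 - \frac{28 - 11}{6}\right) \left(-7\right) = \left(-2 - \frac{17}{6}\right) \left(-7\right) = \left(- \frac{29}{6}\right) \left(-7\right) = \frac{203}{6}$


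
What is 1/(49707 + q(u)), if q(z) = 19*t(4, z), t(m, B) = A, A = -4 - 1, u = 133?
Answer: 1/49612 ≈ 2.0156e-5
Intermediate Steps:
A = -5
t(m, B) = -5
q(z) = -95 (q(z) = 19*(-5) = -95)
1/(49707 + q(u)) = 1/(49707 - 95) = 1/49612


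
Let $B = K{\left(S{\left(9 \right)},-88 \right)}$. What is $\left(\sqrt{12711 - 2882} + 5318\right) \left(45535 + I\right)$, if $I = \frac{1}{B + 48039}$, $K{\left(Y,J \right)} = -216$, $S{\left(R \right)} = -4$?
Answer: $\frac{11580584787308}{47823} + \frac{2177620306 \sqrt{9829}}{47823} \approx 2.4667 \cdot 10^{8}$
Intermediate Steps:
$B = -216$
$I = \frac{1}{47823}$ ($I = \frac{1}{-216 + 48039} = \frac{1}{47823} \approx 2.091 \cdot 10^{-5}$)
$\left(\sqrt{12711 - 2882} + 5318\right) \left(45535 + I\right) = \left(\sqrt{12711 - 2882} + 5318\right) \left(45535 + \frac{1}{47823}\right) = \left(\sqrt{9829} + 5318\right) \frac{2177620306}{47823} = \left(5318 + \sqrt{9829}\right) \frac{2177620306}{47823} = \frac{11580584787308}{47823} + \frac{2177620306 \sqrt{9829}}{47823}$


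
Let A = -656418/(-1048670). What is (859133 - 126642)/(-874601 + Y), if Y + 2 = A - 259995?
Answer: -54867238355/84987016303 ≈ -0.64560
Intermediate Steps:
A = 46887/74905 (A = -656418*(-1/1048670) = 46887/74905 ≈ 0.62595)
Y = -19475028398/74905 (Y = -2 + (46887/74905 - 259995) = -2 - 19474878588/74905 = -19475028398/74905 ≈ -2.6000e+5)
(859133 - 126642)/(-874601 + Y) = (859133 - 126642)/(-874601 - 19475028398/74905) = 732491/(-84987016303/74905) = 732491*(-74905/84987016303) = -54867238355/84987016303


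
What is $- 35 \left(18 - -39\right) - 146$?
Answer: $-2141$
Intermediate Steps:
$- 35 \left(18 - -39\right) - 146 = - 35 \left(18 + 39\right) - 146 = \left(-35\right) 57 - 146 = -1995 - 146 = -2141$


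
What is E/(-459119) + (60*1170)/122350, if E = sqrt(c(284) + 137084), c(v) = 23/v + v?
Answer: 1404/2447 - sqrt(2769889985)/65194898 ≈ 0.57296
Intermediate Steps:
c(v) = v + 23/v
E = sqrt(2769889985)/142 (E = sqrt((284 + 23/284) + 137084) = sqrt(80679/284 + 137084) = sqrt(39012535/284) = sqrt(2769889985)/142 ≈ 370.63)
E/(-459119) + (60*1170)/122350 = (sqrt(2769889985)/142)/(-459119) + (60*1170)/122350 = (sqrt(2769889985)/142)*(-1/459119) + 70200*(1/122350) = -sqrt(2769889985)/65194898 + 1404/2447 = 1404/2447 - sqrt(2769889985)/65194898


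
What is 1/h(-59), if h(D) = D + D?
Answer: -1/118 ≈ -0.0084746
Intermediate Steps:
h(D) = 2*D
1/h(-59) = 1/(2*(-59)) = 1/(-118) = -1/118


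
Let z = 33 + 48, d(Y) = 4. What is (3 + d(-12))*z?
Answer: 567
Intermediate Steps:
z = 81
(3 + d(-12))*z = (3 + 4)*81 = 7*81 = 567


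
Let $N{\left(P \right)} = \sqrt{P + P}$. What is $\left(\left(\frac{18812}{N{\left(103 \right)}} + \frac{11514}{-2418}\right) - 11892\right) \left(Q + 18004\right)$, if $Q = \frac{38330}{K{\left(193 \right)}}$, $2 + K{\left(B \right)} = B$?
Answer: $- \frac{16670562088130}{76973} + \frac{32705546164 \sqrt{206}}{19673} \approx -1.9272 \cdot 10^{8}$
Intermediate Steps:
$K{\left(B \right)} = -2 + B$
$N{\left(P \right)} = \sqrt{2} \sqrt{P}$ ($N{\left(P \right)} = \sqrt{2 P} = \sqrt{2} \sqrt{P}$)
$Q = \frac{38330}{191}$ ($Q = \frac{38330}{-2 + 193} = \frac{38330}{191} \approx 200.68$)
$\left(\left(\frac{18812}{N{\left(103 \right)}} + \frac{11514}{-2418}\right) - 11892\right) \left(Q + 18004\right) = \left(\left(\frac{18812}{\sqrt{2} \sqrt{103}} + \frac{11514}{-2418}\right) - 11892\right) \left(\frac{38330}{191} + 18004\right) = \left(\left(\frac{18812}{\sqrt{206}} + 11514 \left(- \frac{1}{2418}\right)\right) - 11892\right) \frac{3477094}{191} = \left(\left(18812 \frac{\sqrt{206}}{206} - \frac{1919}{403}\right) - 11892\right) \frac{3477094}{191} = \left(\left(\frac{9406 \sqrt{206}}{103} - \frac{1919}{403}\right) - 11892\right) \frac{3477094}{191} = \left(\left(- \frac{1919}{403} + \frac{9406 \sqrt{206}}{103}\right) - 11892\right) \frac{3477094}{191} = \left(- \frac{4794395}{403} + \frac{9406 \sqrt{206}}{103}\right) \frac{3477094}{191} = - \frac{16670562088130}{76973} + \frac{32705546164 \sqrt{206}}{19673}$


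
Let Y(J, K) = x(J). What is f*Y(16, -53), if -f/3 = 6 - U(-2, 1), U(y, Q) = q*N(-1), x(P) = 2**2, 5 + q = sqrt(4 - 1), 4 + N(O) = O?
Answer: 228 - 60*sqrt(3) ≈ 124.08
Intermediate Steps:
N(O) = -4 + O
q = -5 + sqrt(3) (q = -5 + sqrt(4 - 1) = -5 + sqrt(3) ≈ -3.2679)
x(P) = 4
Y(J, K) = 4
U(y, Q) = 25 - 5*sqrt(3) (U(y, Q) = (-5 + sqrt(3))*(-4 - 1) = (-5 + sqrt(3))*(-5) = 25 - 5*sqrt(3))
f = 57 - 15*sqrt(3) (f = -3*(6 - (25 - 5*sqrt(3))) = -3*(6 + (-25 + 5*sqrt(3))) = -3*(-19 + 5*sqrt(3)) = 57 - 15*sqrt(3) ≈ 31.019)
f*Y(16, -53) = (57 - 15*sqrt(3))*4 = 228 - 60*sqrt(3)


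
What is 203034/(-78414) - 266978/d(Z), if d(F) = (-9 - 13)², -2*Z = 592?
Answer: -1752756779/3162698 ≈ -554.20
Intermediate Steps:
Z = -296 (Z = -½*592 = -296)
d(F) = 484 (d(F) = (-22)² = 484)
203034/(-78414) - 266978/d(Z) = 203034/(-78414) - 266978/484 = 203034*(-1/78414) - 266978*1/484 = -33839/13069 - 133489/242 = -1752756779/3162698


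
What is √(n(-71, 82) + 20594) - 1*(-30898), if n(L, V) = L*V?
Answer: 30898 + 2*√3693 ≈ 31020.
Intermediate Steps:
√(n(-71, 82) + 20594) - 1*(-30898) = √(-71*82 + 20594) - 1*(-30898) = √(-5822 + 20594) + 30898 = √14772 + 30898 = 2*√3693 + 30898 = 30898 + 2*√3693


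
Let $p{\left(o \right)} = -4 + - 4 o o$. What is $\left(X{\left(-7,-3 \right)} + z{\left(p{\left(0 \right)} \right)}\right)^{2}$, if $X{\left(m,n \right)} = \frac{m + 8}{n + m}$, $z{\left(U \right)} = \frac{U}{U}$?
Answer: $\frac{81}{100} \approx 0.81$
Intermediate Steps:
$p{\left(o \right)} = -4 - 4 o^{2}$
$z{\left(U \right)} = 1$
$X{\left(m,n \right)} = \frac{8 + m}{m + n}$
$\left(X{\left(-7,-3 \right)} + z{\left(p{\left(0 \right)} \right)}\right)^{2} = \left(\frac{8 - 7}{-7 - 3} + 1\right)^{2} = \left(\frac{1}{-10} \cdot 1 + 1\right)^{2} = \left(\left(- \frac{1}{10}\right) 1 + 1\right)^{2} = \left(- \frac{1}{10} + 1\right)^{2} = \left(\frac{9}{10}\right)^{2} = \frac{81}{100}$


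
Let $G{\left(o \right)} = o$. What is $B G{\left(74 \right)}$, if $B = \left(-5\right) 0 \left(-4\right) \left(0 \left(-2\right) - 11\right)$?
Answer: $0$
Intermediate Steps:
$B = 0$ ($B = 0 \left(-4\right) \left(0 - 11\right) = 0 \left(-11\right) = 0$)
$B G{\left(74 \right)} = 0 \cdot 74 = 0$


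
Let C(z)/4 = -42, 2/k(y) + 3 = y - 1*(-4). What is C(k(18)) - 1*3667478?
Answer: -3667646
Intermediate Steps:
k(y) = 2/(1 + y) (k(y) = 2/(-3 + (y - 1*(-4))) = 2/(-3 + (y + 4)) = 2/(-3 + (4 + y)) = 2/(1 + y))
C(z) = -168 (C(z) = 4*(-42) = -168)
C(k(18)) - 1*3667478 = -168 - 1*3667478 = -168 - 3667478 = -3667646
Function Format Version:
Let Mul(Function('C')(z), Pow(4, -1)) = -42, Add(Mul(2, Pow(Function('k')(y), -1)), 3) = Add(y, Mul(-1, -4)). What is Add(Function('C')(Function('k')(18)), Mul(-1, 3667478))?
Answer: -3667646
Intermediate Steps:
Function('k')(y) = Mul(2, Pow(Add(1, y), -1)) (Function('k')(y) = Mul(2, Pow(Add(-3, Add(y, Mul(-1, -4))), -1)) = Mul(2, Pow(Add(-3, Add(y, 4)), -1)) = Mul(2, Pow(Add(-3, Add(4, y)), -1)) = Mul(2, Pow(Add(1, y), -1)))
Function('C')(z) = -168 (Function('C')(z) = Mul(4, -42) = -168)
Add(Function('C')(Function('k')(18)), Mul(-1, 3667478)) = Add(-168, Mul(-1, 3667478)) = Add(-168, -3667478) = -3667646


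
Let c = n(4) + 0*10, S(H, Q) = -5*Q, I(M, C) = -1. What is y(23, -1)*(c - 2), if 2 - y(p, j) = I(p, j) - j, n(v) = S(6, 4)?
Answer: -44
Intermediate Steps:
n(v) = -20 (n(v) = -5*4 = -20)
c = -20 (c = -20 + 0*10 = -20 + 0 = -20)
y(p, j) = 3 + j (y(p, j) = 2 - (-1 - j) = 2 + (1 + j) = 3 + j)
y(23, -1)*(c - 2) = (3 - 1)*(-20 - 2) = 2*(-22) = -44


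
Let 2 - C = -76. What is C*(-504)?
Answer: -39312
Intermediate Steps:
C = 78 (C = 2 - 1*(-76) = 2 + 76 = 78)
C*(-504) = 78*(-504) = -39312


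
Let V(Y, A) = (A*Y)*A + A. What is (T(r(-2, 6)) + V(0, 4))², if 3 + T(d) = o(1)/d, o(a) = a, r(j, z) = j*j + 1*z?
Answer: 121/100 ≈ 1.2100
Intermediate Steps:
r(j, z) = z + j² (r(j, z) = j² + z = z + j²)
V(Y, A) = A + Y*A² (V(Y, A) = Y*A² + A = A + Y*A²)
T(d) = -3 + 1/d
(T(r(-2, 6)) + V(0, 4))² = ((-3 + 1/(6 + (-2)²)) + 4*(1 + 4*0))² = ((-3 + 1/(6 + 4)) + 4*(1 + 0))² = ((-3 + 1/10) + 4*1)² = ((-3 + ⅒) + 4)² = (-29/10 + 4)² = (11/10)² = 121/100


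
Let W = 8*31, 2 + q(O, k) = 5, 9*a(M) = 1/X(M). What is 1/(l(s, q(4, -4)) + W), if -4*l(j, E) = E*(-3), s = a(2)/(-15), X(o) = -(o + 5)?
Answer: 4/1001 ≈ 0.0039960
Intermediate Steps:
X(o) = -5 - o (X(o) = -(5 + o) = -5 - o)
a(M) = 1/(9*(-5 - M))
q(O, k) = 3 (q(O, k) = -2 + 5 = 3)
W = 248
s = 1/945 (s = -1/(45 + 9*2)/(-15) = -1/(45 + 18)*(-1/15) = -1/63*(-1/15) = 1/945 ≈ 0.0010582)
l(j, E) = 3*E/4 (l(j, E) = -E*(-3)/4 = -(-3)*E/4 = 3*E/4)
1/(l(s, q(4, -4)) + W) = 1/((¾)*3 + 248) = 1/(9/4 + 248) = 1/(1001/4) = 4/1001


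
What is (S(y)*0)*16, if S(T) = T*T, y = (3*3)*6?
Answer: 0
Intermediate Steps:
y = 54 (y = 9*6 = 54)
S(T) = T**2
(S(y)*0)*16 = (54**2*0)*16 = (2916*0)*16 = 0*16 = 0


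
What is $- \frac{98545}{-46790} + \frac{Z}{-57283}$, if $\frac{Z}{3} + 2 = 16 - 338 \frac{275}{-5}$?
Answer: $\frac{606701951}{536054314} \approx 1.1318$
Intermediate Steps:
$Z = 55812$ ($Z = -6 + 3 \left(16 - 338 \frac{275}{-5}\right) = -6 + 3 \left(16 - 338 \cdot 275 \left(- \frac{1}{5}\right)\right) = -6 + 3 \left(16 - -18590\right) = -6 + 3 \left(16 + 18590\right) = -6 + 3 \cdot 18606 = -6 + 55818 = 55812$)
$- \frac{98545}{-46790} + \frac{Z}{-57283} = - \frac{98545}{-46790} + \frac{55812}{-57283} = \left(-98545\right) \left(- \frac{1}{46790}\right) + 55812 \left(- \frac{1}{57283}\right) = \frac{19709}{9358} - \frac{55812}{57283} = \frac{606701951}{536054314}$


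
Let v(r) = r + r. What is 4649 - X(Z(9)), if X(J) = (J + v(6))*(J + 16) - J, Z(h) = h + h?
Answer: 3647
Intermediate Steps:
Z(h) = 2*h
v(r) = 2*r
X(J) = -J + (12 + J)*(16 + J) (X(J) = (J + 2*6)*(J + 16) - J = (J + 12)*(16 + J) - J = (12 + J)*(16 + J) - J = -J + (12 + J)*(16 + J))
4649 - X(Z(9)) = 4649 - (192 + (2*9)**2 + 27*(2*9)) = 4649 - (192 + 18**2 + 27*18) = 4649 - (192 + 324 + 486) = 4649 - 1*1002 = 4649 - 1002 = 3647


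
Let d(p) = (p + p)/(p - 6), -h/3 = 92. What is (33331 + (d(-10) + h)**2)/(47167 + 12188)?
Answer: 1741097/949680 ≈ 1.8334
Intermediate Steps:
h = -276 (h = -3*92 = -276)
d(p) = 2*p/(-6 + p) (d(p) = (2*p)/(-6 + p) = 2*p/(-6 + p))
(33331 + (d(-10) + h)**2)/(47167 + 12188) = (33331 + (2*(-10)/(-6 - 10) - 276)**2)/(47167 + 12188) = (33331 + (2*(-10)/(-16) - 276)**2)/59355 = (33331 + (2*(-10)*(-1/16) - 276)**2)*(1/59355) = (33331 + (5/4 - 276)**2)*(1/59355) = (33331 + (-1099/4)**2)*(1/59355) = (33331 + 1207801/16)*(1/59355) = (1741097/16)*(1/59355) = 1741097/949680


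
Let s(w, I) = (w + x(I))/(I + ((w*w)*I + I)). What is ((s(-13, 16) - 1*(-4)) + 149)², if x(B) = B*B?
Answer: 2165878521/92416 ≈ 23436.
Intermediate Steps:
x(B) = B²
s(w, I) = (w + I²)/(2*I + I*w²) (s(w, I) = (w + I²)/(I + ((w*w)*I + I)) = (w + I²)/(I + (w²*I + I)) = (w + I²)/(I + (I*w² + I)) = (w + I²)/(I + (I + I*w²)) = (w + I²)/(2*I + I*w²))
((s(-13, 16) - 1*(-4)) + 149)² = (((-13 + 16²)/(16*(2 + (-13)²)) - 1*(-4)) + 149)² = (((-13 + 256)/(16*(2 + 169)) + 4) + 149)² = (((1/16)*243/171 + 4) + 149)² = (((1/16)*(1/171)*243 + 4) + 149)² = ((27/304 + 4) + 149)² = (1243/304 + 149)² = (46539/304)² = 2165878521/92416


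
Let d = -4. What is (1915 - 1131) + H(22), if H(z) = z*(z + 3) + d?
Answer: 1330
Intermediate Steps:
H(z) = -4 + z*(3 + z) (H(z) = z*(z + 3) - 4 = z*(3 + z) - 4 = -4 + z*(3 + z))
(1915 - 1131) + H(22) = (1915 - 1131) + (-4 + 22**2 + 3*22) = 784 + (-4 + 484 + 66) = 784 + 546 = 1330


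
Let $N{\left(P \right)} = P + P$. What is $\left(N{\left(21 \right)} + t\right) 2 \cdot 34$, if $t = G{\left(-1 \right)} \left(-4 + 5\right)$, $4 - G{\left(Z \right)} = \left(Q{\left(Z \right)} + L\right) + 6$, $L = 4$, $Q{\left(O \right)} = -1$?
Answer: $2516$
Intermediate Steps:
$N{\left(P \right)} = 2 P$
$G{\left(Z \right)} = -5$ ($G{\left(Z \right)} = 4 - \left(\left(-1 + 4\right) + 6\right) = 4 - \left(3 + 6\right) = 4 - 9 = -5$)
$t = -5$ ($t = - 5 \left(-4 + 5\right) = \left(-5\right) 1 = -5$)
$\left(N{\left(21 \right)} + t\right) 2 \cdot 34 = \left(2 \cdot 21 - 5\right) 2 \cdot 34 = \left(42 - 5\right) 68 = 37 \cdot 68 = 2516$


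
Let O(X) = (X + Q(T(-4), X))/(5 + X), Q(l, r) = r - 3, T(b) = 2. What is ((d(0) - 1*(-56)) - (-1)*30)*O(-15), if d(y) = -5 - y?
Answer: 2673/10 ≈ 267.30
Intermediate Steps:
Q(l, r) = -3 + r
O(X) = (-3 + 2*X)/(5 + X) (O(X) = (X + (-3 + X))/(5 + X) = (-3 + 2*X)/(5 + X))
((d(0) - 1*(-56)) - (-1)*30)*O(-15) = (((-5 - 1*0) - 1*(-56)) - (-1)*30)*((-3 + 2*(-15))/(5 - 15)) = (((-5 + 0) + 56) - 1*(-30))*((-3 - 30)/(-10)) = ((-5 + 56) + 30)*(-⅒*(-33)) = (51 + 30)*(33/10) = 81*(33/10) = 2673/10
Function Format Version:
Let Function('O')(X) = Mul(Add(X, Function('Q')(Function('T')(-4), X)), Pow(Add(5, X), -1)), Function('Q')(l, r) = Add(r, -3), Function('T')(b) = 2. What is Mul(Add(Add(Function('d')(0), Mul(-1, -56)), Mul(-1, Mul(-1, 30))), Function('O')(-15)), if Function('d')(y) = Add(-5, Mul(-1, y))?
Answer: Rational(2673, 10) ≈ 267.30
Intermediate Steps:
Function('Q')(l, r) = Add(-3, r)
Function('O')(X) = Mul(Pow(Add(5, X), -1), Add(-3, Mul(2, X))) (Function('O')(X) = Mul(Add(X, Add(-3, X)), Pow(Add(5, X), -1)) = Mul(Add(-3, Mul(2, X)), Pow(Add(5, X), -1)) = Mul(Pow(Add(5, X), -1), Add(-3, Mul(2, X))))
Mul(Add(Add(Function('d')(0), Mul(-1, -56)), Mul(-1, Mul(-1, 30))), Function('O')(-15)) = Mul(Add(Add(Add(-5, Mul(-1, 0)), Mul(-1, -56)), Mul(-1, Mul(-1, 30))), Mul(Pow(Add(5, -15), -1), Add(-3, Mul(2, -15)))) = Mul(Add(Add(Add(-5, 0), 56), Mul(-1, -30)), Mul(Pow(-10, -1), Add(-3, -30))) = Mul(Add(Add(-5, 56), 30), Mul(Rational(-1, 10), -33)) = Mul(Add(51, 30), Rational(33, 10)) = Mul(81, Rational(33, 10)) = Rational(2673, 10)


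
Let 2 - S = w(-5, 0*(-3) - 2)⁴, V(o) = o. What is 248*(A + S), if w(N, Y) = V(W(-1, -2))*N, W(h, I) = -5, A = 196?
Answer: -96825896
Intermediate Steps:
w(N, Y) = -5*N
S = -390623 (S = 2 - (-5*(-5))⁴ = 2 - 1*25⁴ = 2 - 1*390625 = 2 - 390625 = -390623)
248*(A + S) = 248*(196 - 390623) = 248*(-390427) = -96825896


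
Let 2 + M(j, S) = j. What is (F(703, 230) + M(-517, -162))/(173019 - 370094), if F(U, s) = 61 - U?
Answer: 1161/197075 ≈ 0.0058912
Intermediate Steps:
M(j, S) = -2 + j
(F(703, 230) + M(-517, -162))/(173019 - 370094) = ((61 - 1*703) + (-2 - 517))/(173019 - 370094) = ((61 - 703) - 519)/(-197075) = (-642 - 519)*(-1/197075) = -1161*(-1/197075) = 1161/197075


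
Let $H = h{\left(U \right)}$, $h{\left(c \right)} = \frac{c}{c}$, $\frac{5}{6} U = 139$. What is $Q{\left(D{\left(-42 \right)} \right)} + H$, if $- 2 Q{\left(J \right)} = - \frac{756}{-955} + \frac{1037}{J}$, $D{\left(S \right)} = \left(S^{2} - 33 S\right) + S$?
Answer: $\frac{2596297}{5936280} \approx 0.43736$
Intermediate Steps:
$U = \frac{834}{5}$ ($U = \frac{6}{5} \cdot 139 = \frac{834}{5} \approx 166.8$)
$D{\left(S \right)} = S^{2} - 32 S$
$Q{\left(J \right)} = - \frac{378}{955} - \frac{1037}{2 J}$ ($Q{\left(J \right)} = - \frac{- \frac{756}{-955} + \frac{1037}{J}}{2} = - \frac{\left(-756\right) \left(- \frac{1}{955}\right) + \frac{1037}{J}}{2} = - \frac{\frac{756}{955} + \frac{1037}{J}}{2} = - \frac{378}{955} - \frac{1037}{2 J}$)
$h{\left(c \right)} = 1$
$H = 1$
$Q{\left(D{\left(-42 \right)} \right)} + H = \frac{-990335 - 756 \left(- 42 \left(-32 - 42\right)\right)}{1910 \left(- 42 \left(-32 - 42\right)\right)} + 1 = \frac{-990335 - 756 \left(\left(-42\right) \left(-74\right)\right)}{1910 \left(\left(-42\right) \left(-74\right)\right)} + 1 = \frac{-990335 - 2349648}{1910 \cdot 3108} + 1 = \frac{1}{1910} \cdot \frac{1}{3108} \left(-990335 - 2349648\right) + 1 = \frac{1}{1910} \cdot \frac{1}{3108} \left(-3339983\right) + 1 = - \frac{3339983}{5936280} + 1 = \frac{2596297}{5936280}$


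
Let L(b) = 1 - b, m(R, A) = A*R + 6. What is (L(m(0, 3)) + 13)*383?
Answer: 3064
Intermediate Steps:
m(R, A) = 6 + A*R
(L(m(0, 3)) + 13)*383 = ((1 - (6 + 3*0)) + 13)*383 = ((1 - (6 + 0)) + 13)*383 = ((1 - 1*6) + 13)*383 = ((1 - 6) + 13)*383 = (-5 + 13)*383 = 8*383 = 3064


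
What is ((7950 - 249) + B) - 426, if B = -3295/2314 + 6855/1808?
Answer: 15223204955/2091856 ≈ 7277.4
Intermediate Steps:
B = 4952555/2091856 (B = -3295*1/2314 + 6855*(1/1808) = -3295/2314 + 6855/1808 = 4952555/2091856 ≈ 2.3675)
((7950 - 249) + B) - 426 = ((7950 - 249) + 4952555/2091856) - 426 = (7701 + 4952555/2091856) - 426 = 16114335611/2091856 - 426 = 15223204955/2091856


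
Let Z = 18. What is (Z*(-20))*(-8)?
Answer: 2880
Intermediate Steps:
(Z*(-20))*(-8) = (18*(-20))*(-8) = -360*(-8) = 2880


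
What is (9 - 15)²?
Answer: 36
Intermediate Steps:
(9 - 15)² = (-6)² = 36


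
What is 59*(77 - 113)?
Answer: -2124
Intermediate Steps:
59*(77 - 113) = 59*(-36) = -2124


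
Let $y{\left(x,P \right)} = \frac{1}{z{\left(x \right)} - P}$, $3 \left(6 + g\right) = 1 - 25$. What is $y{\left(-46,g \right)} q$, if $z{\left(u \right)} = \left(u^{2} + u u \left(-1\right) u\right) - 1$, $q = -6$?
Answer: $- \frac{2}{33155} \approx -6.0323 \cdot 10^{-5}$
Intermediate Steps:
$g = -14$ ($g = -6 + \frac{1 - 25}{3} = -6 + \frac{1}{3} \left(-24\right) = -6 - 8 = -14$)
$z{\left(u \right)} = -1 + u^{2} - u^{3}$ ($z{\left(u \right)} = \left(u^{2} + u^{2} \left(-1\right) u\right) - 1 = \left(u^{2} + - u^{2} u\right) - 1 = \left(u^{2} - u^{3}\right) - 1 = -1 + u^{2} - u^{3}$)
$y{\left(x,P \right)} = \frac{1}{-1 + x^{2} - P - x^{3}}$ ($y{\left(x,P \right)} = \frac{1}{\left(-1 + x^{2} - x^{3}\right) - P} = \frac{1}{-1 + x^{2} - P - x^{3}}$)
$y{\left(-46,g \right)} q = - \frac{1}{1 - 14 + \left(-46\right)^{3} - \left(-46\right)^{2}} \left(-6\right) = - \frac{1}{1 - 14 - 97336 - 2116} \left(-6\right) = - \frac{1}{-99465} \left(-6\right) = \left(-1\right) \left(- \frac{1}{99465}\right) \left(-6\right) = \frac{1}{99465} \left(-6\right) = - \frac{2}{33155}$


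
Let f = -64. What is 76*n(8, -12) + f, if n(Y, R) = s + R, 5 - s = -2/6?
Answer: -1712/3 ≈ -570.67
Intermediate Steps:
s = 16/3 (s = 5 - (-2)/6 = 5 - 1*(-1/3) = 5 + 1/3 = 16/3 ≈ 5.3333)
n(Y, R) = 16/3 + R
76*n(8, -12) + f = 76*(16/3 - 12) - 64 = 76*(-20/3) - 64 = -1520/3 - 64 = -1712/3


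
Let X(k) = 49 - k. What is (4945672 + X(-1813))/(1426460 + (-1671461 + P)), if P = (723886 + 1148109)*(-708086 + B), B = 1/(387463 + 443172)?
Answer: -410959490409/110103468204938059 ≈ -3.7325e-6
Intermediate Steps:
B = 1/830635 ≈ 1.2039e-6
P = -220206895708594991/166127 (P = (723886 + 1148109)*(-708086 + 1/830635) = 1871995*(-588161014609/830635) = -220206895708594991/166127 ≈ -1.3255e+12)
(4945672 + X(-1813))/(1426460 + (-1671461 + P)) = (4945672 + (49 - 1*(-1813)))/(1426460 + (-1671461 - 220206895708594991/166127)) = (4945672 + (49 + 1813))/(1426460 - 220207173383396538/166127) = (4945672 + 1862)/(-220206936409876118/166127) = 4947534*(-166127/220206936409876118) = -410959490409/110103468204938059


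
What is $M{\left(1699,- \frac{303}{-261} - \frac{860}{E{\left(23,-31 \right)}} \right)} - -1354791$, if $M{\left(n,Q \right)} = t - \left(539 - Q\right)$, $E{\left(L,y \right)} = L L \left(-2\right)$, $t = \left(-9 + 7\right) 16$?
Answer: $\frac{62325357899}{46023} \approx 1.3542 \cdot 10^{6}$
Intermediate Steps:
$t = -32$ ($t = \left(-2\right) 16 = -32$)
$E{\left(L,y \right)} = - 2 L^{2}$ ($E{\left(L,y \right)} = L^{2} \left(-2\right) = - 2 L^{2}$)
$M{\left(n,Q \right)} = -571 + Q$ ($M{\left(n,Q \right)} = -32 - \left(539 - Q\right) = -32 + \left(-539 + Q\right) = -571 + Q$)
$M{\left(1699,- \frac{303}{-261} - \frac{860}{E{\left(23,-31 \right)}} \right)} - -1354791 = \left(-571 - \left(- \frac{430}{529} - \frac{101}{87}\right)\right) - -1354791 = \left(-571 - \left(- \frac{101}{87} + \frac{860}{\left(-2\right) 529}\right)\right) + 1354791 = \left(-571 + \left(\frac{101}{87} - \frac{860}{-1058}\right)\right) + 1354791 = \left(-571 + \left(\frac{101}{87} - - \frac{430}{529}\right)\right) + 1354791 = \left(-571 + \left(\frac{101}{87} + \frac{430}{529}\right)\right) + 1354791 = \left(-571 + \frac{90839}{46023}\right) + 1354791 = - \frac{26188294}{46023} + 1354791 = \frac{62325357899}{46023}$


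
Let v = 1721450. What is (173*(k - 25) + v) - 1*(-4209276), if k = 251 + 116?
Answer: 5989892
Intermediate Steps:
k = 367
(173*(k - 25) + v) - 1*(-4209276) = (173*(367 - 25) + 1721450) - 1*(-4209276) = (173*342 + 1721450) + 4209276 = (59166 + 1721450) + 4209276 = 1780616 + 4209276 = 5989892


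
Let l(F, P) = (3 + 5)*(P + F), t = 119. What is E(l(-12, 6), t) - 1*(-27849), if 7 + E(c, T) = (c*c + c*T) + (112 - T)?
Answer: 24427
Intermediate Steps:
l(F, P) = 8*F + 8*P (l(F, P) = 8*(F + P) = 8*F + 8*P)
E(c, T) = 105 + c² - T + T*c (E(c, T) = -7 + ((c*c + c*T) + (112 - T)) = -7 + ((c² + T*c) + (112 - T)) = -7 + (112 + c² - T + T*c) = 105 + c² - T + T*c)
E(l(-12, 6), t) - 1*(-27849) = (105 + (8*(-12) + 8*6)² - 1*119 + 119*(8*(-12) + 8*6)) - 1*(-27849) = (105 + (-96 + 48)² - 119 + 119*(-96 + 48)) + 27849 = (105 + (-48)² - 119 + 119*(-48)) + 27849 = (105 + 2304 - 119 - 5712) + 27849 = -3422 + 27849 = 24427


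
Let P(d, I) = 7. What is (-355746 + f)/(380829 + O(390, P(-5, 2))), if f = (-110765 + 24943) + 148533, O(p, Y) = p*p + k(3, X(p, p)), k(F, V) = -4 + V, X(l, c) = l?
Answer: -58607/106663 ≈ -0.54946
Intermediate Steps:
O(p, Y) = -4 + p + p**2 (O(p, Y) = p*p + (-4 + p) = p**2 + (-4 + p) = -4 + p + p**2)
f = 62711 (f = -85822 + 148533 = 62711)
(-355746 + f)/(380829 + O(390, P(-5, 2))) = (-355746 + 62711)/(380829 + (-4 + 390 + 390**2)) = -293035/(380829 + (-4 + 390 + 152100)) = -293035/(380829 + 152486) = -293035/533315 = -293035*1/533315 = -58607/106663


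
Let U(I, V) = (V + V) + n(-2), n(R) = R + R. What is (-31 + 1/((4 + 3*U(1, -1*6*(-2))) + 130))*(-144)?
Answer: 432936/97 ≈ 4463.3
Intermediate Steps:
n(R) = 2*R
U(I, V) = -4 + 2*V (U(I, V) = (V + V) + 2*(-2) = 2*V - 4 = -4 + 2*V)
(-31 + 1/((4 + 3*U(1, -1*6*(-2))) + 130))*(-144) = (-31 + 1/((4 + 3*(-4 + 2*(-1*6*(-2)))) + 130))*(-144) = (-31 + 1/((4 + 3*(-4 + 2*(-6*(-2)))) + 130))*(-144) = (-31 + 1/((4 + 3*(-4 + 2*12)) + 130))*(-144) = (-31 + 1/((4 + 3*(-4 + 24)) + 130))*(-144) = (-31 + 1/((4 + 3*20) + 130))*(-144) = (-31 + 1/((4 + 60) + 130))*(-144) = (-31 + 1/(64 + 130))*(-144) = (-31 + 1/194)*(-144) = -6013/194*(-144) = 432936/97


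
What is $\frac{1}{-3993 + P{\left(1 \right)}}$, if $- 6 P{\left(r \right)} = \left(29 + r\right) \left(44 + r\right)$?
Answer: $- \frac{1}{4218} \approx -0.00023708$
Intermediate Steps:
$P{\left(r \right)} = - \frac{\left(29 + r\right) \left(44 + r\right)}{6}$
$\frac{1}{-3993 + P{\left(1 \right)}} = \frac{1}{-3993 - \left(\frac{1349}{6} + \frac{1}{6}\right)} = \frac{1}{-3993 - 225} = \frac{1}{-4218} = - \frac{1}{4218}$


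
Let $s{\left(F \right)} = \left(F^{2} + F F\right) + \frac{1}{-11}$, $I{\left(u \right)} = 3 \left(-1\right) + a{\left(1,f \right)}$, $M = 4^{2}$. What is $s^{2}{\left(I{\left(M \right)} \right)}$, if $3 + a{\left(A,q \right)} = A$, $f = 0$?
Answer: $\frac{301401}{121} \approx 2490.9$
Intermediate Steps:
$a{\left(A,q \right)} = -3 + A$
$M = 16$
$I{\left(u \right)} = -5$ ($I{\left(u \right)} = 3 \left(-1\right) + \left(-3 + 1\right) = -3 - 2 = -5$)
$s{\left(F \right)} = - \frac{1}{11} + 2 F^{2}$ ($s{\left(F \right)} = \left(F^{2} + F^{2}\right) - \frac{1}{11} = 2 F^{2} - \frac{1}{11} = - \frac{1}{11} + 2 F^{2}$)
$s^{2}{\left(I{\left(M \right)} \right)} = \left(- \frac{1}{11} + 2 \left(-5\right)^{2}\right)^{2} = \left(- \frac{1}{11} + 2 \cdot 25\right)^{2} = \left(- \frac{1}{11} + 50\right)^{2} = \left(\frac{549}{11}\right)^{2} = \frac{301401}{121}$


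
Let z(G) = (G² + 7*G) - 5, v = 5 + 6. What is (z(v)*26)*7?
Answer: 35126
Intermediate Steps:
v = 11
z(G) = -5 + G² + 7*G
(z(v)*26)*7 = ((-5 + 11² + 7*11)*26)*7 = ((-5 + 121 + 77)*26)*7 = (193*26)*7 = 5018*7 = 35126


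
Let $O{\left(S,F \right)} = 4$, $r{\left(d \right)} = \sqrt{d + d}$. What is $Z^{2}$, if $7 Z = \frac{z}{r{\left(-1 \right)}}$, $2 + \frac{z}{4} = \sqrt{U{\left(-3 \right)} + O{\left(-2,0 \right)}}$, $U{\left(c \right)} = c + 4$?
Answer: $- \frac{72}{49} + \frac{32 \sqrt{5}}{49} \approx -0.0090985$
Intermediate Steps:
$U{\left(c \right)} = 4 + c$
$r{\left(d \right)} = \sqrt{2} \sqrt{d}$ ($r{\left(d \right)} = \sqrt{2 d} = \sqrt{2} \sqrt{d}$)
$z = -8 + 4 \sqrt{5}$ ($z = -8 + 4 \sqrt{\left(4 - 3\right) + 4} = -8 + 4 \sqrt{1 + 4} = -8 + 4 \sqrt{5} \approx 0.94427$)
$Z = - \frac{i \sqrt{2} \left(-8 + 4 \sqrt{5}\right)}{14}$ ($Z = \frac{\left(-8 + 4 \sqrt{5}\right) \frac{1}{\sqrt{2} \sqrt{-1}}}{7} = \frac{\left(-8 + 4 \sqrt{5}\right) \frac{1}{\sqrt{2} i}}{7} = \frac{\left(-8 + 4 \sqrt{5}\right) \frac{1}{i \sqrt{2}}}{7} = \frac{\left(-8 + 4 \sqrt{5}\right) \left(- \frac{i \sqrt{2}}{2}\right)}{7} = \frac{\left(- \frac{1}{2}\right) i \sqrt{2} \left(-8 + 4 \sqrt{5}\right)}{7} = - \frac{i \sqrt{2} \left(-8 + 4 \sqrt{5}\right)}{14} \approx - 0.095386 i$)
$Z^{2} = \left(\frac{2 i \sqrt{2} \left(2 - \sqrt{5}\right)}{7}\right)^{2} = - \frac{8 \left(2 - \sqrt{5}\right)^{2}}{49}$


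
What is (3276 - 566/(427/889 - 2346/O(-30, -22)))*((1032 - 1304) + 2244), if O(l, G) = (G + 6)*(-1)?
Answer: 960374577808/148483 ≈ 6.4679e+6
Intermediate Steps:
O(l, G) = -6 - G (O(l, G) = (6 + G)*(-1) = -6 - G)
(3276 - 566/(427/889 - 2346/O(-30, -22)))*((1032 - 1304) + 2244) = (3276 - 566/(427/889 - 2346/(-6 - 1*(-22))))*((1032 - 1304) + 2244) = (3276 - 566/(427*(1/889) - 2346/(-6 + 22)))*(-272 + 2244) = (3276 - 566/(61/127 - 2346/16))*1972 = (3276 - 566/(61/127 - 2346*1/16))*1972 = (3276 - 566/(61/127 - 1173/8))*1972 = (3276 - 566/(-148483/1016))*1972 = (3276 - 566*(-1016/148483))*1972 = (3276 + 575056/148483)*1972 = (487005364/148483)*1972 = 960374577808/148483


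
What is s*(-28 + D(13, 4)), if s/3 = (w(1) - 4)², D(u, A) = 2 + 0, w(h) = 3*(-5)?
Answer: -28158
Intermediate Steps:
w(h) = -15
D(u, A) = 2
s = 1083 (s = 3*(-15 - 4)² = 3*(-19)² = 3*361 = 1083)
s*(-28 + D(13, 4)) = 1083*(-28 + 2) = 1083*(-26) = -28158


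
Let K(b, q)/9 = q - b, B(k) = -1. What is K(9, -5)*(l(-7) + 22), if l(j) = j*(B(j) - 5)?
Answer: -8064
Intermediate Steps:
K(b, q) = -9*b + 9*q (K(b, q) = 9*(q - b) = -9*b + 9*q)
l(j) = -6*j (l(j) = j*(-1 - 5) = j*(-6) = -6*j)
K(9, -5)*(l(-7) + 22) = (-9*9 + 9*(-5))*(-6*(-7) + 22) = (-81 - 45)*(42 + 22) = -126*64 = -8064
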